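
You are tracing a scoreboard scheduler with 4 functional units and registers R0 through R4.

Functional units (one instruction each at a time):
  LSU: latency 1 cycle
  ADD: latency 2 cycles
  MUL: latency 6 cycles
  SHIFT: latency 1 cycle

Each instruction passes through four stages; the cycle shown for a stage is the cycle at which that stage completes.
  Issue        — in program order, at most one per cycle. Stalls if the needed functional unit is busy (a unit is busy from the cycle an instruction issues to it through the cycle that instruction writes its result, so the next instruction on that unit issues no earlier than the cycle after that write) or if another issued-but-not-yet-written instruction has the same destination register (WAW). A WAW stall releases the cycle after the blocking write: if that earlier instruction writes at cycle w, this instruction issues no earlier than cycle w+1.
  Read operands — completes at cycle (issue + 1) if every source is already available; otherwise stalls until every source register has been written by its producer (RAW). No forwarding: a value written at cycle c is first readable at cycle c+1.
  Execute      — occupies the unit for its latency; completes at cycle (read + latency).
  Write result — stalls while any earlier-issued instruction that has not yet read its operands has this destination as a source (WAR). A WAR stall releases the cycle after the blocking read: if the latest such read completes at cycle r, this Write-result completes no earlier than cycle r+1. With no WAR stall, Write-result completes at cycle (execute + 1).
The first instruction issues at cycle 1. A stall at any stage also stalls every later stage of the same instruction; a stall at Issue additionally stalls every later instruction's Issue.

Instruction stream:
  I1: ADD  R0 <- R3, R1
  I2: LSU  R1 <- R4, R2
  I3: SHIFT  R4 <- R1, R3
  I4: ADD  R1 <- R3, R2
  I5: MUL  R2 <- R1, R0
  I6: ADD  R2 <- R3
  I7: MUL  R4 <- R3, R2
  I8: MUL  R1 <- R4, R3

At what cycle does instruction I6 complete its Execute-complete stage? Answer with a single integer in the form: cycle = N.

t=1  I1→ADD
t=2  I1 RO, I2→LSU
t=3  I2 RO, I3→SHIFT
t=4  I1 EX, I2 EX
t=5  I1 WR R0, I2 WR R1
t=6  I3 RO, I4→ADD
t=7  I3 EX, I4 RO, I5→MUL
t=8  I3 WR R4
t=9  I4 EX
t=10  I4 WR R1
t=11  I5 RO
t=17  I5 EX
t=18  I5 WR R2
t=19  I6→ADD
t=20  I6 RO, I7→MUL
t=22  I6 EX
t=23  I6 WR R2
t=24  I7 RO
t=30  I7 EX
t=31  I7 WR R4
t=32  I8→MUL
t=33  I8 RO
t=39  I8 EX
t=40  I8 WR R1

cycle = 22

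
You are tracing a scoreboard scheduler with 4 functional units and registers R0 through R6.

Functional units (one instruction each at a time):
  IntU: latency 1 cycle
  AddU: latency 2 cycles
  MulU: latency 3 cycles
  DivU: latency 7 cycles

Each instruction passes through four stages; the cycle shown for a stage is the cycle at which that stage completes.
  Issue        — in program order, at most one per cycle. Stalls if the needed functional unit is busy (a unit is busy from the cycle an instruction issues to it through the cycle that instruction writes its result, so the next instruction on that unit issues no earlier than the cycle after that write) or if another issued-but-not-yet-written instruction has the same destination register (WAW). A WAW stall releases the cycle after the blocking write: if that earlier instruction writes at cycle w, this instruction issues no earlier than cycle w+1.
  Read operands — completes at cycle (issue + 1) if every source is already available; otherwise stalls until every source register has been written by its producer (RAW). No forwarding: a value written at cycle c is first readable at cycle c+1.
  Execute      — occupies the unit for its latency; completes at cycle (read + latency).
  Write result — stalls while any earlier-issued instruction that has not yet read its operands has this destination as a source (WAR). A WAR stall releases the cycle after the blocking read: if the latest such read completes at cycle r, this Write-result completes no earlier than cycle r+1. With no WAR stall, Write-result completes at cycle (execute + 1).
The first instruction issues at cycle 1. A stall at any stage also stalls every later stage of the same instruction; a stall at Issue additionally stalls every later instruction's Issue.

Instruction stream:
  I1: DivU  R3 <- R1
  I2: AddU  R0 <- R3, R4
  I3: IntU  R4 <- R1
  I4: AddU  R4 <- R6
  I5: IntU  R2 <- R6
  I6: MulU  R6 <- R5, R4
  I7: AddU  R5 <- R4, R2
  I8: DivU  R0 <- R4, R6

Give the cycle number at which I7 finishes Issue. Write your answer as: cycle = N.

I1  is:1  ro:2  ex:9  wr:10
I2  is:2  ro:11  ex:13  wr:14  — RAW R3: wait I1 write@10
I3  is:3  ro:4  ex:5  wr:12  — WAR R4: wait I2 read@11
I4  is:15  ro:16  ex:18  wr:19  — struct: AddU busy until I2 writes@14
I5  is:16  ro:17  ex:18  wr:19
I6  is:17  ro:20  ex:23  wr:24  — RAW R4: wait I4 write@19
I7  is:20  ro:21  ex:23  wr:24  — struct: AddU busy until I4 writes@19
I8  is:21  ro:25  ex:32  wr:33  — RAW R6: wait I6 write@24

cycle = 20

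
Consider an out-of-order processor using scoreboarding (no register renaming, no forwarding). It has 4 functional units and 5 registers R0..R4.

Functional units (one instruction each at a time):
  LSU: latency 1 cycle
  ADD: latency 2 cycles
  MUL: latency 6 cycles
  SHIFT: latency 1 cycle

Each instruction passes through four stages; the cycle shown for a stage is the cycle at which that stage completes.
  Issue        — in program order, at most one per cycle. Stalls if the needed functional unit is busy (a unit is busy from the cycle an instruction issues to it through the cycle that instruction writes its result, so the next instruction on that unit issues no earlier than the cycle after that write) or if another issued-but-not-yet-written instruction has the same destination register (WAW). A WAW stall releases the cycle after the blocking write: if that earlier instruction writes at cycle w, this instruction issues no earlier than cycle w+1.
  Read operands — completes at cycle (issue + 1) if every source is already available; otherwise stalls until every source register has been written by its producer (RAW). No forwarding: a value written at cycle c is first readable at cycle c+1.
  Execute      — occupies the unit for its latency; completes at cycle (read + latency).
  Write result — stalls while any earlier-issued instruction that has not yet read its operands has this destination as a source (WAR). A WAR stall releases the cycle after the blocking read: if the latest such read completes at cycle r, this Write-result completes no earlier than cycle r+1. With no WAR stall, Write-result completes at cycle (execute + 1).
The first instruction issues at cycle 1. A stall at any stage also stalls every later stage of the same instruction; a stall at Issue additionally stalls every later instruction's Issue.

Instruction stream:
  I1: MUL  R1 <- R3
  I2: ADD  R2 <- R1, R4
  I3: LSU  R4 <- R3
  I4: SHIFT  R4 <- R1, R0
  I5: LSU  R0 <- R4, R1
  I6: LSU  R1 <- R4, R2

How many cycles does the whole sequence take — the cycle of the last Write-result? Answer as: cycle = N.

t=1  I1 issues→MUL
t=2  I1 reads · I2 issues→ADD
t=3  I3 issues→LSU
t=4  I3 reads
t=5  I3 exec-done
t=8  I1 exec-done
t=9  I1 writes R1
t=10  I2 reads
t=11  I3 writes R4
t=12  I2 exec-done · I4 issues→SHIFT
t=13  I2 writes R2 · I4 reads · I5 issues→LSU
t=14  I4 exec-done
t=15  I4 writes R4
t=16  I5 reads
t=17  I5 exec-done
t=18  I5 writes R0
t=19  I6 issues→LSU
t=20  I6 reads
t=21  I6 exec-done
t=22  I6 writes R1

cycle = 22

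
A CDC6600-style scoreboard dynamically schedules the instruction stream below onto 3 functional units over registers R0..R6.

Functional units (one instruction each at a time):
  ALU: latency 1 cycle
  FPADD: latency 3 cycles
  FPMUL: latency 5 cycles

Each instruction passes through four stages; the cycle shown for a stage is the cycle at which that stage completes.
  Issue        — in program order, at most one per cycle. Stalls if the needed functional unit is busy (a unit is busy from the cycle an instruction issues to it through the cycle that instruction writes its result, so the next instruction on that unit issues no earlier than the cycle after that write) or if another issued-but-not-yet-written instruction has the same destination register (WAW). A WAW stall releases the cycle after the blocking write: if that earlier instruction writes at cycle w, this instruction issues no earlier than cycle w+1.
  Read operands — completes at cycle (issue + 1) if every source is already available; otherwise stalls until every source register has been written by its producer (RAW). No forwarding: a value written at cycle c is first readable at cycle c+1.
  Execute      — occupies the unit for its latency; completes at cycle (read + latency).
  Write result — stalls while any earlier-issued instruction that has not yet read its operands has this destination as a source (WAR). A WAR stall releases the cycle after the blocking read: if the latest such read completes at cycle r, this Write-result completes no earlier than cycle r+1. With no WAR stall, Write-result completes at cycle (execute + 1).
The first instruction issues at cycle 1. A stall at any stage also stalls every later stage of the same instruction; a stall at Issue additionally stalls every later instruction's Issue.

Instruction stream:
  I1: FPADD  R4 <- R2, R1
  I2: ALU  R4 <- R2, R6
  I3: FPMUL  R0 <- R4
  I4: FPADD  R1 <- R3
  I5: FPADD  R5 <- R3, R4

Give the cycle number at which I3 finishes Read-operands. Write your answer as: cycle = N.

I1: IS=1 RO=2 EX=5 WR=6
I2: IS=7 RO=8 EX=9 WR=10  [WAW R4: wait I1 write@6]
I3: IS=8 RO=11 EX=16 WR=17  [RAW R4: wait I2 write@10]
I4: IS=9 RO=10 EX=13 WR=14
I5: IS=15 RO=16 EX=19 WR=20  [struct: FPADD busy until I4 writes@14]

cycle = 11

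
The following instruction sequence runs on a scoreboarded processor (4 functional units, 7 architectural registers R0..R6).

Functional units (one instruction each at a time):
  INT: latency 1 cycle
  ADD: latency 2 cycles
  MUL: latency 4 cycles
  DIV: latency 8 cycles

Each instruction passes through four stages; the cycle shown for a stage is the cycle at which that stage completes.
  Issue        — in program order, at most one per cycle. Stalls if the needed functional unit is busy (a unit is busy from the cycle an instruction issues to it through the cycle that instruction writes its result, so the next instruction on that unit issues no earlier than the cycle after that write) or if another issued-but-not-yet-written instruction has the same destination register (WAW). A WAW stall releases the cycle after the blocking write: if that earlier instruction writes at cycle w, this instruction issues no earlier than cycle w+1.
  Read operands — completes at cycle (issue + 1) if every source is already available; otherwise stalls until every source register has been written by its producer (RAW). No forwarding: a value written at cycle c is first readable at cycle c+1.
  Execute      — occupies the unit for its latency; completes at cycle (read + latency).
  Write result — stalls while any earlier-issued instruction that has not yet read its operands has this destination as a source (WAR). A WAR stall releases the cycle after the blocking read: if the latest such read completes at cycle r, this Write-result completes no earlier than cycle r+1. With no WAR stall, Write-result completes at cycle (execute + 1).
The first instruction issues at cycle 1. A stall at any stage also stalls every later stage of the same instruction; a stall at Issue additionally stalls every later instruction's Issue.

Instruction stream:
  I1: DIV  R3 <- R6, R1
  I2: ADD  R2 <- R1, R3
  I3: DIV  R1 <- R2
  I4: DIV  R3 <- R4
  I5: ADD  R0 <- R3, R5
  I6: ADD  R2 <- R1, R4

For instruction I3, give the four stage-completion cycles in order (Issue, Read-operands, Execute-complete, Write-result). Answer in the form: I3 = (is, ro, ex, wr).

I3 = (12, 16, 24, 25)

c1: I1→DIV
c2: I1 RO, I2→ADD
c10: I1 EX
c11: I1 WR R3
c12: I2 RO, I3→DIV
c14: I2 EX
c15: I2 WR R2
c16: I3 RO
c24: I3 EX
c25: I3 WR R1
c26: I4→DIV
c27: I4 RO, I5→ADD
c35: I4 EX
c36: I4 WR R3
c37: I5 RO
c39: I5 EX
c40: I5 WR R0
c41: I6→ADD
c42: I6 RO
c44: I6 EX
c45: I6 WR R2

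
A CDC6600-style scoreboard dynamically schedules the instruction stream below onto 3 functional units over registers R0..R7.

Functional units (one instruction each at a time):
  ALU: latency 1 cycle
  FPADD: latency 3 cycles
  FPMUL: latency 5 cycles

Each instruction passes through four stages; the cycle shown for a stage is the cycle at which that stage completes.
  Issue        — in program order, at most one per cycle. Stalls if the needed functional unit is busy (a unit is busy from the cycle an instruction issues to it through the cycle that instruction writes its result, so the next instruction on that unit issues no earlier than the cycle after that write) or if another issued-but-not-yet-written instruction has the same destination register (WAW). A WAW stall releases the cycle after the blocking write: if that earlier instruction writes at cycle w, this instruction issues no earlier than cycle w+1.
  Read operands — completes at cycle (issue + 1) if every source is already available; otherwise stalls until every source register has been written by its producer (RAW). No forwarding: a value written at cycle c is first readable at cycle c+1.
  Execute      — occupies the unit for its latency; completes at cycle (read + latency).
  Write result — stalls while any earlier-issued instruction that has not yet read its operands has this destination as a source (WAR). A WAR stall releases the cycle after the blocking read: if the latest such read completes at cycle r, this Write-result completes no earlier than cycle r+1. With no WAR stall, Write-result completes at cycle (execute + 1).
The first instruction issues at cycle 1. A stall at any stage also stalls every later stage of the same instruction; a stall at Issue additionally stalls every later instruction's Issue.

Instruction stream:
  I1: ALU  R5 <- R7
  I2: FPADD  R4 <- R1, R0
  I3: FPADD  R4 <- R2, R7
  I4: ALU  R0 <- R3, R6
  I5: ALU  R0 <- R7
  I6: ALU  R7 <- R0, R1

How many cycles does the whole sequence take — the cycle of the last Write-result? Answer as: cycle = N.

cycle = 20

[1] I1→ALU
[2] I1 RO · I2→FPADD
[3] I1 EX · I2 RO
[4] I1 WR R5
[6] I2 EX
[7] I2 WR R4
[8] I3→FPADD
[9] I3 RO · I4→ALU
[10] I4 RO
[11] I4 EX
[12] I3 EX · I4 WR R0
[13] I3 WR R4 · I5→ALU
[14] I5 RO
[15] I5 EX
[16] I5 WR R0
[17] I6→ALU
[18] I6 RO
[19] I6 EX
[20] I6 WR R7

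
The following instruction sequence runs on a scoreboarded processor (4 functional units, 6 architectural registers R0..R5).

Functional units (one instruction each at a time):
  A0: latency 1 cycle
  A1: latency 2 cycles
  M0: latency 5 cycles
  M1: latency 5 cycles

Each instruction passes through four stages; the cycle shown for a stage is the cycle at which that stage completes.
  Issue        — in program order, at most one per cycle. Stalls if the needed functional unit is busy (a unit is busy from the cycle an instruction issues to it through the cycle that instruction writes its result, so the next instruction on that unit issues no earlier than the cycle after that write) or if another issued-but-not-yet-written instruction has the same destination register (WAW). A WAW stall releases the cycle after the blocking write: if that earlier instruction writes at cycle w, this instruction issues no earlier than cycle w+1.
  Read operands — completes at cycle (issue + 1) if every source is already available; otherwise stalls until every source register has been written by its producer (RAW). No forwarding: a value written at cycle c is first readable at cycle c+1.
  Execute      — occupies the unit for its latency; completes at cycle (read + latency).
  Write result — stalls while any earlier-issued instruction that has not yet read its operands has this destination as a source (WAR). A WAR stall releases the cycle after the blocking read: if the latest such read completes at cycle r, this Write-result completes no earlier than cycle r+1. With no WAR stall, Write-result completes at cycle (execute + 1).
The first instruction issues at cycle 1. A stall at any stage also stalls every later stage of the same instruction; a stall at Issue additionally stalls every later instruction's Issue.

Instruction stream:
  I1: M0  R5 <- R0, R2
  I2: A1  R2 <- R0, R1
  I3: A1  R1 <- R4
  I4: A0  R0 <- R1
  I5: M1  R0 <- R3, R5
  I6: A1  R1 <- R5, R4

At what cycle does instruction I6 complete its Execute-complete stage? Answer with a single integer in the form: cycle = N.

[I1] 1/2/7/8
[I2] 2/3/5/6
[I3] 7/8/10/11  (struct: A1 busy until I2 writes@6)
[I4] 8/12/13/14  (RAW R1: wait I3 write@11)
[I5] 15/16/21/22  (WAW R0: wait I4 write@14)
[I6] 16/17/19/20

cycle = 19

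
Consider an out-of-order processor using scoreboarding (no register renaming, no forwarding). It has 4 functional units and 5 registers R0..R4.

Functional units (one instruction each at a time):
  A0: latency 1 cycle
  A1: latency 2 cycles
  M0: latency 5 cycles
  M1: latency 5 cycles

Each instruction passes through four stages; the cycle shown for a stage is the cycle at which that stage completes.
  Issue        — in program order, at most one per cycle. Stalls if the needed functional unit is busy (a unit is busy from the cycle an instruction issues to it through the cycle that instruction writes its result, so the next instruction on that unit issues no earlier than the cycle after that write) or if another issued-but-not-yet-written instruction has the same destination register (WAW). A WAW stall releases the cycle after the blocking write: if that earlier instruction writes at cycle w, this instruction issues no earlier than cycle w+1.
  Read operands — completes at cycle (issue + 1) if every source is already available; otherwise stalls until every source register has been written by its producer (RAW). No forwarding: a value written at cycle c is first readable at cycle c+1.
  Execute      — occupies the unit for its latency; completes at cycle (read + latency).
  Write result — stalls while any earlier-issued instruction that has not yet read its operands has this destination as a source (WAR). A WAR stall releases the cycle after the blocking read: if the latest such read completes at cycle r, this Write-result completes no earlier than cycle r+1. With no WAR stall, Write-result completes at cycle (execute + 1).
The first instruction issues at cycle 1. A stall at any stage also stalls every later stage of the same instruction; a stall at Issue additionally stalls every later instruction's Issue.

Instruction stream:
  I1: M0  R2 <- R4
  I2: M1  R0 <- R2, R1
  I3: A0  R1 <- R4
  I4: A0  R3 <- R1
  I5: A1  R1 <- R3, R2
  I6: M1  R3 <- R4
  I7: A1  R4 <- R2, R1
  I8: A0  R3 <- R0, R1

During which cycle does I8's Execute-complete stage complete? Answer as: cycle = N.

[1] issue I1 (M0)
[2] I1 read-ops; issue I2 (M1)
[3] issue I3 (A0)
[4] I3 read-ops
[5] I3 finished on A0
[7] I1 finished on M0
[8] I1→R2
[9] I2 read-ops
[10] I3→R1
[11] issue I4 (A0)
[12] I4 read-ops; issue I5 (A1)
[13] I4 finished on A0
[14] I2 finished on M1; I4→R3
[15] I2→R0; I5 read-ops
[16] issue I6 (M1)
[17] I5 finished on A1; I6 read-ops
[18] I5→R1
[19] issue I7 (A1)
[20] I7 read-ops
[22] I6 finished on M1; I7 finished on A1
[23] I6→R3; I7→R4
[24] issue I8 (A0)
[25] I8 read-ops
[26] I8 finished on A0
[27] I8→R3

cycle = 26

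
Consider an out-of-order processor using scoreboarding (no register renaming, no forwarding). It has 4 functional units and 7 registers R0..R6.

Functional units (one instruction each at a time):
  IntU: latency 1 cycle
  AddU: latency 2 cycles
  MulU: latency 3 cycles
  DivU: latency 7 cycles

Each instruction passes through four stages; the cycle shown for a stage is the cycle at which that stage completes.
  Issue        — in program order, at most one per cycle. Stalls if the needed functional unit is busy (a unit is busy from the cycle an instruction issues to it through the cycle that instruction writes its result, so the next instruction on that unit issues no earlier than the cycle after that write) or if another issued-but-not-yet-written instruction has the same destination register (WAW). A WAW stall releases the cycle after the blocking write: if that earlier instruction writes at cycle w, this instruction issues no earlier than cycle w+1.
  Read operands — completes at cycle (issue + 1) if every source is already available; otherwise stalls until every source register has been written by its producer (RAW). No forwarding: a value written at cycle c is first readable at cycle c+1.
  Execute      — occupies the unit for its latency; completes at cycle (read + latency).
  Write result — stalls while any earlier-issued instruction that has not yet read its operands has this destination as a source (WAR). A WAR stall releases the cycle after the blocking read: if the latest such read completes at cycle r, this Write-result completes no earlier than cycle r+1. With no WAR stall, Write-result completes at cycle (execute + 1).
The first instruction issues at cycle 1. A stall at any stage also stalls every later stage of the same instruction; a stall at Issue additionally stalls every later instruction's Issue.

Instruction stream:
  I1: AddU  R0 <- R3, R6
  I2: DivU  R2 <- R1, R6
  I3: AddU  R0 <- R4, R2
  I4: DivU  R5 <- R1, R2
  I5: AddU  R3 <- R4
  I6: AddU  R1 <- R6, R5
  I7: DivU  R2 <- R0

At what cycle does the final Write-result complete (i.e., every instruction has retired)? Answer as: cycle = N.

[1] issue I1 (AddU)
[2] I1 read-ops · issue I2 (DivU)
[3] I2 read-ops
[4] I1 finished on AddU
[5] I1→R0
[6] issue I3 (AddU)
[10] I2 finished on DivU
[11] I2→R2
[12] I3 read-ops · issue I4 (DivU)
[13] I4 read-ops
[14] I3 finished on AddU
[15] I3→R0
[16] issue I5 (AddU)
[17] I5 read-ops
[19] I5 finished on AddU
[20] I4 finished on DivU · I5→R3
[21] I4→R5 · issue I6 (AddU)
[22] I6 read-ops · issue I7 (DivU)
[23] I7 read-ops
[24] I6 finished on AddU
[25] I6→R1
[30] I7 finished on DivU
[31] I7→R2

cycle = 31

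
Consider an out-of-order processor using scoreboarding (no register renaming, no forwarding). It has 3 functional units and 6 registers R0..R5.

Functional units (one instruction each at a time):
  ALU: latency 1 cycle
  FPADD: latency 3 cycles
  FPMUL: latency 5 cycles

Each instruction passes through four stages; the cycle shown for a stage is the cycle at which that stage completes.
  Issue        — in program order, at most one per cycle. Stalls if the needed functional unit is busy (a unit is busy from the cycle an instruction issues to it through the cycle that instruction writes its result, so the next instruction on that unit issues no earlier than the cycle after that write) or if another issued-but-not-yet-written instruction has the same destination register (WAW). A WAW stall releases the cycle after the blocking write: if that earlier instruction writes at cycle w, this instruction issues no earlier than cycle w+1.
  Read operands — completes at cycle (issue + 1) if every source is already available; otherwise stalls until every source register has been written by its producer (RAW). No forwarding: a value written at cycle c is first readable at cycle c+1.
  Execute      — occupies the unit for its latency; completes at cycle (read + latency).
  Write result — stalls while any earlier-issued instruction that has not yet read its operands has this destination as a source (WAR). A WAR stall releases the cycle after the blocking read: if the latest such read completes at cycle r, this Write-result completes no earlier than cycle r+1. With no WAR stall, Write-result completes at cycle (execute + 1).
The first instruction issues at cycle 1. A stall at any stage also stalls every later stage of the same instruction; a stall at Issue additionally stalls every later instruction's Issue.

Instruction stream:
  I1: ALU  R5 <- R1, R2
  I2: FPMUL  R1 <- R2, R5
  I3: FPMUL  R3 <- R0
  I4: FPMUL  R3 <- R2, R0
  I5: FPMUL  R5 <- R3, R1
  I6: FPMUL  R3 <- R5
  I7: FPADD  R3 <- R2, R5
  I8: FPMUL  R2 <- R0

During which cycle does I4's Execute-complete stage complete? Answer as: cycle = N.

cycle = 26

[1] I1 issues→ALU
[2] I1 reads; I2 issues→FPMUL
[3] I1 exec-done
[4] I1 writes R5
[5] I2 reads
[10] I2 exec-done
[11] I2 writes R1
[12] I3 issues→FPMUL
[13] I3 reads
[18] I3 exec-done
[19] I3 writes R3
[20] I4 issues→FPMUL
[21] I4 reads
[26] I4 exec-done
[27] I4 writes R3
[28] I5 issues→FPMUL
[29] I5 reads
[34] I5 exec-done
[35] I5 writes R5
[36] I6 issues→FPMUL
[37] I6 reads
[42] I6 exec-done
[43] I6 writes R3
[44] I7 issues→FPADD
[45] I7 reads; I8 issues→FPMUL
[46] I8 reads
[48] I7 exec-done
[49] I7 writes R3
[51] I8 exec-done
[52] I8 writes R2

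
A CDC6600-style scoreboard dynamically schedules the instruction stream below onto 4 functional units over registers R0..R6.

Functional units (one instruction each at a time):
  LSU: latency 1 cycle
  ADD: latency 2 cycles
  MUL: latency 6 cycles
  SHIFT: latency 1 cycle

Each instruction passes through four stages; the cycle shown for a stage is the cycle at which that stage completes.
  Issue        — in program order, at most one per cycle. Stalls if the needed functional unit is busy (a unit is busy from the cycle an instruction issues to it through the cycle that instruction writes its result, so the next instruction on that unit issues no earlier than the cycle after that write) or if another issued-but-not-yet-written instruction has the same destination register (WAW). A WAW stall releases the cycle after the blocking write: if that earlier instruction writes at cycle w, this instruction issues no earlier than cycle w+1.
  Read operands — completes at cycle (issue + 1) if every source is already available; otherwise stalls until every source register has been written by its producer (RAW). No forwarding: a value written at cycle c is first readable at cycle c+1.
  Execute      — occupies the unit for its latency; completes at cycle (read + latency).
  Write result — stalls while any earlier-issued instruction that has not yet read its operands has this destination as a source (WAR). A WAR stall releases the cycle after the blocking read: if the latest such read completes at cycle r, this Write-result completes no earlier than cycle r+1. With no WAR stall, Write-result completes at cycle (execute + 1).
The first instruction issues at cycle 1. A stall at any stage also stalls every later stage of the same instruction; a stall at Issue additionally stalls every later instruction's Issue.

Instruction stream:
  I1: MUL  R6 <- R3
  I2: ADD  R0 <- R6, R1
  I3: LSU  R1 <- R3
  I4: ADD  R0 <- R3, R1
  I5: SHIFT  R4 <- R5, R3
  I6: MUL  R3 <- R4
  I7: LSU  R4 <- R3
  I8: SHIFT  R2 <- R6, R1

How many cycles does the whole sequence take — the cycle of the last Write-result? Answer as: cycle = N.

c1: I1 dispatched to MUL
c2: I1 operands ready | I2 dispatched to ADD
c3: I3 dispatched to LSU
c4: I3 operands ready
c5: I3 complete
c8: I1 complete
c9: R6←I1
c10: I2 operands ready
c11: R1←I3
c12: I2 complete
c13: R0←I2
c14: I4 dispatched to ADD
c15: I4 operands ready | I5 dispatched to SHIFT
c16: I5 operands ready | I6 dispatched to MUL
c17: I4 complete | I5 complete
c18: R0←I4 | R4←I5
c19: I6 operands ready | I7 dispatched to LSU
c20: I8 dispatched to SHIFT
c21: I8 operands ready
c22: I8 complete
c23: R2←I8
c25: I6 complete
c26: R3←I6
c27: I7 operands ready
c28: I7 complete
c29: R4←I7

cycle = 29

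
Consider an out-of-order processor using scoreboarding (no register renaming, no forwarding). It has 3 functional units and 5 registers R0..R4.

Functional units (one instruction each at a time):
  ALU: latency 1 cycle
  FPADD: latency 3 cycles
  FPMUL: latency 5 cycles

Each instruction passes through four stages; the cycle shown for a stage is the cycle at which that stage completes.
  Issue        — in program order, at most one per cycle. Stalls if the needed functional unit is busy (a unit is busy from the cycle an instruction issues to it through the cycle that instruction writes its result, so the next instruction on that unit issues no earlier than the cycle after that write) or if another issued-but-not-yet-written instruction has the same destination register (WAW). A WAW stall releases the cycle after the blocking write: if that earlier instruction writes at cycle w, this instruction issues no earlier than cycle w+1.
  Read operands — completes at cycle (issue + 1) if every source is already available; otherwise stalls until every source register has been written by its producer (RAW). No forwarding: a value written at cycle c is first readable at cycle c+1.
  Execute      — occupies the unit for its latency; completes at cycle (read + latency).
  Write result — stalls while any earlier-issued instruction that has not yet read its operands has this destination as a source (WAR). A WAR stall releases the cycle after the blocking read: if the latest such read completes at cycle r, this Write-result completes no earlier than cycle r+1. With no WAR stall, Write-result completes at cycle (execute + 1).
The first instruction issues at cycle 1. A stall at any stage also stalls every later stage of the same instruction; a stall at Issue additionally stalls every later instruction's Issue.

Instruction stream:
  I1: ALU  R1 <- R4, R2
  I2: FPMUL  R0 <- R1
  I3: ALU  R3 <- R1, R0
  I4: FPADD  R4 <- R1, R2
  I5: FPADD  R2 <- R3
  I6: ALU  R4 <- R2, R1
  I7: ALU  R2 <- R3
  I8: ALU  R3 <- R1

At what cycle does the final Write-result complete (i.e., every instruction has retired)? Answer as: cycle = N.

cycle = 30

  I1 | 1 | 2 | 3 | 4
  I2 | 2 | 5 | 10 | 11   RAW R1: wait I1 write@4
  I3 | 5 | 12 | 13 | 14   struct: ALU busy until I1 writes@4 · RAW R0: wait I2 write@11
  I4 | 6 | 7 | 10 | 11
  I5 | 12 | 15 | 18 | 19   struct: FPADD busy until I4 writes@11 · RAW R3: wait I3 write@14
  I6 | 15 | 20 | 21 | 22   struct: ALU busy until I3 writes@14 · RAW R2: wait I5 write@19
  I7 | 23 | 24 | 25 | 26   struct: ALU busy until I6 writes@22
  I8 | 27 | 28 | 29 | 30   struct: ALU busy until I7 writes@26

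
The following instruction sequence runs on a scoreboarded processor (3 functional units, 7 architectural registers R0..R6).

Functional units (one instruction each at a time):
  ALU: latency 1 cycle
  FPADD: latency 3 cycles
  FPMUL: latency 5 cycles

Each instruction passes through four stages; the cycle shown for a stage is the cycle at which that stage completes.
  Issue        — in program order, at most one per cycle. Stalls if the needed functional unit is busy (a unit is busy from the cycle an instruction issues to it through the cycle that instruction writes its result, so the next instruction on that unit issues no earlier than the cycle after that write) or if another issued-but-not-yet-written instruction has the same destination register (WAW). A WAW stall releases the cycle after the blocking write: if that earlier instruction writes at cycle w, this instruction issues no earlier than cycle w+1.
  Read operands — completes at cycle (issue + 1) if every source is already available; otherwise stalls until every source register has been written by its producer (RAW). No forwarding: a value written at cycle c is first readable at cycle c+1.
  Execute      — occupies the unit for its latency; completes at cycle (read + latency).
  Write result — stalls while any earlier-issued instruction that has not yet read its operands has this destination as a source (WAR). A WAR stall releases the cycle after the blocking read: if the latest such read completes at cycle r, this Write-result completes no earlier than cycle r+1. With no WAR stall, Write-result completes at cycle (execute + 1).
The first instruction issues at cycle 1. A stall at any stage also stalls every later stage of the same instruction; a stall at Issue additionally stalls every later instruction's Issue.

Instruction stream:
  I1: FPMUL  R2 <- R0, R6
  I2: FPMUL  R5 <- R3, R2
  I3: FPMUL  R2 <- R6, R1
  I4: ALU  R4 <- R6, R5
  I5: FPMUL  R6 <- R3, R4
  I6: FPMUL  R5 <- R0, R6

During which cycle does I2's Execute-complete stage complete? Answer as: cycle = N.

cycle = 15

t=1  issue I1 (FPMUL)
t=2  I1 read-ops
t=7  I1 finished on FPMUL
t=8  I1→R2
t=9  issue I2 (FPMUL)
t=10  I2 read-ops
t=15  I2 finished on FPMUL
t=16  I2→R5
t=17  issue I3 (FPMUL)
t=18  I3 read-ops | issue I4 (ALU)
t=19  I4 read-ops
t=20  I4 finished on ALU
t=21  I4→R4
t=23  I3 finished on FPMUL
t=24  I3→R2
t=25  issue I5 (FPMUL)
t=26  I5 read-ops
t=31  I5 finished on FPMUL
t=32  I5→R6
t=33  issue I6 (FPMUL)
t=34  I6 read-ops
t=39  I6 finished on FPMUL
t=40  I6→R5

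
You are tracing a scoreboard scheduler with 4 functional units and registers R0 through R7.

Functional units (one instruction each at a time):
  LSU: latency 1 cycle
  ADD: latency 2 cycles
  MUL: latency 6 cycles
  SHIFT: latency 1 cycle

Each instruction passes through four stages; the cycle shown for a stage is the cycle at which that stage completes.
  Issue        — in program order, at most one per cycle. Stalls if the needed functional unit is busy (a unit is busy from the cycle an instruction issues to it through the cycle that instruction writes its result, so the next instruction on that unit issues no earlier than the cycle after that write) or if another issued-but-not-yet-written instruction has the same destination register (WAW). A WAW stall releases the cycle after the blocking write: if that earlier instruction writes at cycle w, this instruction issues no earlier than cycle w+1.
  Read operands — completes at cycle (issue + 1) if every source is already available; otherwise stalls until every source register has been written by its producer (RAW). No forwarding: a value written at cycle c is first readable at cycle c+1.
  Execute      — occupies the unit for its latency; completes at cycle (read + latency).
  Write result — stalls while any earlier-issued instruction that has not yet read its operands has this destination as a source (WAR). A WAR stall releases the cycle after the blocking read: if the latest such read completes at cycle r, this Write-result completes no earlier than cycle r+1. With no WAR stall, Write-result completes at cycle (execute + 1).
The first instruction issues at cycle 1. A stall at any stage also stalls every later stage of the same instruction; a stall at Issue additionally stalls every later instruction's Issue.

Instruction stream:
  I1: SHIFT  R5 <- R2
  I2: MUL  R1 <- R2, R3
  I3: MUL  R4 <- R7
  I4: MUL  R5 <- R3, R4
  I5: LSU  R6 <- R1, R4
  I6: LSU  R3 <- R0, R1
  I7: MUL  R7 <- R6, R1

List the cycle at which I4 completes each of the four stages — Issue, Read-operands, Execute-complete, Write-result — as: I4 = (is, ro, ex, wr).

t=1  I1 dispatched to SHIFT
t=2  I1 operands ready | I2 dispatched to MUL
t=3  I1 complete | I2 operands ready
t=4  R5←I1
t=9  I2 complete
t=10  R1←I2
t=11  I3 dispatched to MUL
t=12  I3 operands ready
t=18  I3 complete
t=19  R4←I3
t=20  I4 dispatched to MUL
t=21  I4 operands ready | I5 dispatched to LSU
t=22  I5 operands ready
t=23  I5 complete
t=24  R6←I5
t=25  I6 dispatched to LSU
t=26  I6 operands ready
t=27  I4 complete | I6 complete
t=28  R5←I4 | R3←I6
t=29  I7 dispatched to MUL
t=30  I7 operands ready
t=36  I7 complete
t=37  R7←I7

I4 = (20, 21, 27, 28)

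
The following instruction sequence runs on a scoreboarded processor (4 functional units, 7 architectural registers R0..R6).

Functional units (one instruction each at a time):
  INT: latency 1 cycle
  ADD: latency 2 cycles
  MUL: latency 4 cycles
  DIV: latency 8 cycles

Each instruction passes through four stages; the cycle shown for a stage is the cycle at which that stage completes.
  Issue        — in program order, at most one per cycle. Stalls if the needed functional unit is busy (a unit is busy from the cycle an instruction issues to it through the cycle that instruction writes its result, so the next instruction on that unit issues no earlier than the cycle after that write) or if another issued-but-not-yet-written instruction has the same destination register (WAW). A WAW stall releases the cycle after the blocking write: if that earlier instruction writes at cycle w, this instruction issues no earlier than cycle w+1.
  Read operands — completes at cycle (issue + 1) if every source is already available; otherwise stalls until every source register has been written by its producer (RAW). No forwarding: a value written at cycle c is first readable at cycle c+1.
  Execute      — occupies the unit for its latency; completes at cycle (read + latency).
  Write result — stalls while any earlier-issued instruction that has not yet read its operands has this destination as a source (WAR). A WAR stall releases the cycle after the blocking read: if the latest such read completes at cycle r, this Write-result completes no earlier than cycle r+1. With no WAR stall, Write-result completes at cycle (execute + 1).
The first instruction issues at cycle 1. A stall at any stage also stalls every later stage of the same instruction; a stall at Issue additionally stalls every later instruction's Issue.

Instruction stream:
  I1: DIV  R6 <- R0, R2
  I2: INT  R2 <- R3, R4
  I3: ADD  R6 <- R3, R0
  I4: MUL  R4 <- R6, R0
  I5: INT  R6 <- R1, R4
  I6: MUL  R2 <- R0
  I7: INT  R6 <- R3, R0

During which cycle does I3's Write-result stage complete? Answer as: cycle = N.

cycle 1: I1 issues→DIV
cycle 2: I1 reads · I2 issues→INT
cycle 3: I2 reads
cycle 4: I2 exec-done
cycle 5: I2 writes R2
cycle 10: I1 exec-done
cycle 11: I1 writes R6
cycle 12: I3 issues→ADD
cycle 13: I3 reads · I4 issues→MUL
cycle 15: I3 exec-done
cycle 16: I3 writes R6
cycle 17: I4 reads · I5 issues→INT
cycle 21: I4 exec-done
cycle 22: I4 writes R4
cycle 23: I5 reads · I6 issues→MUL
cycle 24: I5 exec-done · I6 reads
cycle 25: I5 writes R6
cycle 26: I7 issues→INT
cycle 27: I7 reads
cycle 28: I6 exec-done · I7 exec-done
cycle 29: I6 writes R2 · I7 writes R6

cycle = 16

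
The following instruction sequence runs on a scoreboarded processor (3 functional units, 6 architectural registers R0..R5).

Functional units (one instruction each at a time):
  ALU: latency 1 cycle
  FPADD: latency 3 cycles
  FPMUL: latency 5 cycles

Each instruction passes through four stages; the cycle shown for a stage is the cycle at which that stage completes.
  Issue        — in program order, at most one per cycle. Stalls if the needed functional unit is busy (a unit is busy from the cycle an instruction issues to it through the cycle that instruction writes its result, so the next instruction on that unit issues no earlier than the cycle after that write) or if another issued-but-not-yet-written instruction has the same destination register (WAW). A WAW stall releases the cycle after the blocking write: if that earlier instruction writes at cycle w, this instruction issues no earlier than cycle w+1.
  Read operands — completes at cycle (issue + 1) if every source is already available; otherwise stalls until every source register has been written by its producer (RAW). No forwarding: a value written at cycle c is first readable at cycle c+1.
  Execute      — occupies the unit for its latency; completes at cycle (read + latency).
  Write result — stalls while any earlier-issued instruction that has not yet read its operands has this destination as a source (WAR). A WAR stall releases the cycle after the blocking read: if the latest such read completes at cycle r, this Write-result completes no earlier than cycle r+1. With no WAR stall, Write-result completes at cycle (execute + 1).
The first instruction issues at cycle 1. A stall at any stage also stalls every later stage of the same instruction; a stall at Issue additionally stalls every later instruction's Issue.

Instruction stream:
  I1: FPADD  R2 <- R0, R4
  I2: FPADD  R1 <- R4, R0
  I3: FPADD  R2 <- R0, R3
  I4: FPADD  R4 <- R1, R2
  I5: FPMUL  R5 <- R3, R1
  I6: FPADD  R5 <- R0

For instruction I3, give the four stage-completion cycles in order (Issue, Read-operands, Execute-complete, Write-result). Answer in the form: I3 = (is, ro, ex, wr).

I3 = (13, 14, 17, 18)

I1: IS=1 RO=2 EX=5 WR=6
I2: IS=7 RO=8 EX=11 WR=12  [struct: FPADD busy until I1 writes@6]
I3: IS=13 RO=14 EX=17 WR=18  [struct: FPADD busy until I2 writes@12]
I4: IS=19 RO=20 EX=23 WR=24  [struct: FPADD busy until I3 writes@18]
I5: IS=20 RO=21 EX=26 WR=27
I6: IS=28 RO=29 EX=32 WR=33  [WAW R5: wait I5 write@27]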